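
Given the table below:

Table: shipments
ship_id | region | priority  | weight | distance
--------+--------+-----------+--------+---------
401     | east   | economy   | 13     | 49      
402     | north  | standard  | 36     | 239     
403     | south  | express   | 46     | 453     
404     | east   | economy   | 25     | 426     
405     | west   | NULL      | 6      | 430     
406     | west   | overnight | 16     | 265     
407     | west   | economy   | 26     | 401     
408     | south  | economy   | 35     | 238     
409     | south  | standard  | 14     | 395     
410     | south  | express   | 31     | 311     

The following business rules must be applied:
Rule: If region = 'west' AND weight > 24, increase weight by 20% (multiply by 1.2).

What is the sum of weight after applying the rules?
253.2

Step 1: Find records where region = 'west' AND weight > 24
Step 2: 1 records match, summing to 26
Step 3: After multiplier: 26 × 1.2 = 31.2
Step 4: Unaffected records sum: 222
Step 5: Final sum = 31.2 + 222 = 253.2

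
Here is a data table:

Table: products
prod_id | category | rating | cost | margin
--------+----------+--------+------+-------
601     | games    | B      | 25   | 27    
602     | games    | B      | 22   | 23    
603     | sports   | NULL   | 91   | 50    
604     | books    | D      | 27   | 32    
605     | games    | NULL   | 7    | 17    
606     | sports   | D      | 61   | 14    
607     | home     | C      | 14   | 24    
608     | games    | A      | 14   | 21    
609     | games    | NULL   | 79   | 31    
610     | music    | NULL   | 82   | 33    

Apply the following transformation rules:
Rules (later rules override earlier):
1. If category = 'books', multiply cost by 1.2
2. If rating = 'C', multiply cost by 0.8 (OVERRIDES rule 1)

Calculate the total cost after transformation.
424.6

Step 1: Rule 2 takes priority for records with rating = 'C'
  - 1 records: 14 × 0.8 = 11.2
Step 2: Rule 1 applies to remaining records with category = 'books'
  - 1 records: 27 × 1.2 = 32.4
Step 3: Other records unchanged: 381
Step 4: Final sum = 11.2 + 32.4 + 381 = 424.6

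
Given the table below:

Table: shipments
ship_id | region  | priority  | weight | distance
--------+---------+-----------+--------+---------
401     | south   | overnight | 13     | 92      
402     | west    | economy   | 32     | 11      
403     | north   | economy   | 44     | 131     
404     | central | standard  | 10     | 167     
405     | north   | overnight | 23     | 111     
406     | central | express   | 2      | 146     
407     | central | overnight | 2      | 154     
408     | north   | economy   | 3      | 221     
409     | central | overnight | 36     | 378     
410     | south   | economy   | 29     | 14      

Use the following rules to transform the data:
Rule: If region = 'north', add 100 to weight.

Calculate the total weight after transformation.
494

Step 1: Count records where region = 'north': 3
Step 2: Total bonus added: 3 × 100 = 300
Step 3: Original sum of weight: 194
Step 4: Final sum = 194 + 300 = 494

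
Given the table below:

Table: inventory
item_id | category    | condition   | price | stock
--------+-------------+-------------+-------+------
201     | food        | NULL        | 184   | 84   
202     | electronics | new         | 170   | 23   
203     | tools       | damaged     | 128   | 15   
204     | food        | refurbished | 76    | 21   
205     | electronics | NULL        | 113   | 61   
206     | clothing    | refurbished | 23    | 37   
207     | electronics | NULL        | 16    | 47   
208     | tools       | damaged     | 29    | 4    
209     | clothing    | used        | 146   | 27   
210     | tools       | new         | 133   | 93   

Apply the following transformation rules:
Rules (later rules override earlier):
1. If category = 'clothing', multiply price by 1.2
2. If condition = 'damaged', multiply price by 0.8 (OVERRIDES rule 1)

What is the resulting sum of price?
1020.4

Step 1: Rule 2 takes priority for records with condition = 'damaged'
  - 2 records: 157 × 0.8 = 125.6
Step 2: Rule 1 applies to remaining records with category = 'clothing'
  - 2 records: 169 × 1.2 = 202.8
Step 3: Other records unchanged: 692
Step 4: Final sum = 125.6 + 202.8 + 692 = 1020.4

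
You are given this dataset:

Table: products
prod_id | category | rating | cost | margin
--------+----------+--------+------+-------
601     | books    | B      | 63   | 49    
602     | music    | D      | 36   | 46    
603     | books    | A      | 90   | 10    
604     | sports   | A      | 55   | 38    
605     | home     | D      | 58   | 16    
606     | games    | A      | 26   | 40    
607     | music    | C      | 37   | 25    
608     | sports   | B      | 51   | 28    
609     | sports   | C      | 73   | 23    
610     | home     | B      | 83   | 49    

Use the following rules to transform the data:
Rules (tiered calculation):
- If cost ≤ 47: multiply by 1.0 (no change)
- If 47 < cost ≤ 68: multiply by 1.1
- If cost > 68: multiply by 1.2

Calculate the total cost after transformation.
643.9

Step 1: Tier 1 (cost ≤ 47): 3 records, sum = 99 × 1.0 = 99.0
Step 2: Tier 2 (47 < cost ≤ 68): 4 records, sum = 227 × 1.1 = 249.7
Step 3: Tier 3 (cost > 68): 3 records, sum = 246 × 1.2 = 295.2
Step 4: Final sum = 99.0 + 249.7 + 295.2 = 643.9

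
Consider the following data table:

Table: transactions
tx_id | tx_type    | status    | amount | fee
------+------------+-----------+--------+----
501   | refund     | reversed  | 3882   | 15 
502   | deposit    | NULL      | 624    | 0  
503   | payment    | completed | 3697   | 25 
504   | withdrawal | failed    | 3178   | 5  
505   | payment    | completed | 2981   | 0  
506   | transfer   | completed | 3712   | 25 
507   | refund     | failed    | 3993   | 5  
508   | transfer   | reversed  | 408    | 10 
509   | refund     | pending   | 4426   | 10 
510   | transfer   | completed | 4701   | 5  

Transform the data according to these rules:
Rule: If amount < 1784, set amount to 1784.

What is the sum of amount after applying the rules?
34138

Step 1: 2 records have amount < 1784
Step 2: These records originally summed to 1032
Step 3: After setting to minimum: 2 × 1784 = 3568
Step 4: Unaffected records sum: 30570
Step 5: Final sum = 3568 + 30570 = 34138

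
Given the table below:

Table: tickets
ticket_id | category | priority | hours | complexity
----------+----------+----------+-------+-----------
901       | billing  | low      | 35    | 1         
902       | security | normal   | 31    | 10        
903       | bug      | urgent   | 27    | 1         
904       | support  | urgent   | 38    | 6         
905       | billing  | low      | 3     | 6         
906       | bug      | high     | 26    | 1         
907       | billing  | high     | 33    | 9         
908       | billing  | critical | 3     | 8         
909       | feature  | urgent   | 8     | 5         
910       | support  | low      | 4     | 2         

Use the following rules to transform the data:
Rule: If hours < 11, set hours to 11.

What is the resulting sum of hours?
234

Step 1: 4 records have hours < 11
Step 2: These records originally summed to 18
Step 3: After setting to minimum: 4 × 11 = 44
Step 4: Unaffected records sum: 190
Step 5: Final sum = 44 + 190 = 234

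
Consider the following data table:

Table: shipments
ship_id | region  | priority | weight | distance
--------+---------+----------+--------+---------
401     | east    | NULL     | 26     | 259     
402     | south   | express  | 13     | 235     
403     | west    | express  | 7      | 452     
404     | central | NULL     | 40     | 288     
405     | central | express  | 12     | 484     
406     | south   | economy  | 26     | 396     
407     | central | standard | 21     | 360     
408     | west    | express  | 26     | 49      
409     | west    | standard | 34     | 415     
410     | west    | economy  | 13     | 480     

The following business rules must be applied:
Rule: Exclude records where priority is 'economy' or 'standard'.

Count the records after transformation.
6

Step 1: Count records to exclude
  - 2 (economy) + 2 (standard) = 4 records
Step 2: Total records: 10
Step 3: Remaining = 10 - 4 = 6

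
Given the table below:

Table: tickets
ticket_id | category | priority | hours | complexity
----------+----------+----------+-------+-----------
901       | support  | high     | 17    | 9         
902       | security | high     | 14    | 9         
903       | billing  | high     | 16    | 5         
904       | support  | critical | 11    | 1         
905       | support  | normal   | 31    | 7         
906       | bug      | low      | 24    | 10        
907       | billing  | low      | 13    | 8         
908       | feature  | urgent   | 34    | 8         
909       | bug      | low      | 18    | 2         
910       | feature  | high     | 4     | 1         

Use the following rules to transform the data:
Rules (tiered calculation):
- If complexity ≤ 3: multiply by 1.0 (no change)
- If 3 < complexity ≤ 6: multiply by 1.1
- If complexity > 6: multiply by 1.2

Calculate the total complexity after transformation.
70.7

Step 1: Tier 1 (complexity ≤ 3): 3 records, sum = 4 × 1.0 = 4.0
Step 2: Tier 2 (3 < complexity ≤ 6): 1 records, sum = 5 × 1.1 = 5.5
Step 3: Tier 3 (complexity > 6): 6 records, sum = 51 × 1.2 = 61.2
Step 4: Final sum = 4.0 + 5.5 + 61.2 = 70.7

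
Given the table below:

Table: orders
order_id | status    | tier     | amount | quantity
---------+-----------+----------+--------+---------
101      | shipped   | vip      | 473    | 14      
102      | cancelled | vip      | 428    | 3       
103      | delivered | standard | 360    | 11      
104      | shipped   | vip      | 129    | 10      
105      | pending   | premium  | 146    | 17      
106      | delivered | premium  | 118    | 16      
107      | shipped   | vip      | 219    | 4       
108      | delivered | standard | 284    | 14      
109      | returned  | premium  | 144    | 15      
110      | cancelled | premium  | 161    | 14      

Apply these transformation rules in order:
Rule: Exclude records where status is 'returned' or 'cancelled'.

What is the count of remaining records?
7

Step 1: Count records to exclude
  - 1 (returned) + 2 (cancelled) = 3 records
Step 2: Total records: 10
Step 3: Remaining = 10 - 3 = 7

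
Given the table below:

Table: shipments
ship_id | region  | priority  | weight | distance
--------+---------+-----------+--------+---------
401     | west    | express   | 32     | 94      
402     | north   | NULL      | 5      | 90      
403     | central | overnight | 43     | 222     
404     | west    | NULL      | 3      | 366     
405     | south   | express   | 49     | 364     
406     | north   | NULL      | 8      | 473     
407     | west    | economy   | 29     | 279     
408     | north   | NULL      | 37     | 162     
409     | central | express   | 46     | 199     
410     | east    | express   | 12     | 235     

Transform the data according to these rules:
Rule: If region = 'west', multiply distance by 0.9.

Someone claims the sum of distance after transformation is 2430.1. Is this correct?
No, the correct result is 2410.1.

Step 1: Calculate the correct sum after transformation
Step 2: Apply multiplier 0.9 to records where region = 'west'
Step 3: Correct result = 2410.1
Step 4: Claimed result = 2430.1
Step 5: 2410.1 ≠ 2430.1
Conclusion: The claimed result is incorrect. The correct answer is 2410.1.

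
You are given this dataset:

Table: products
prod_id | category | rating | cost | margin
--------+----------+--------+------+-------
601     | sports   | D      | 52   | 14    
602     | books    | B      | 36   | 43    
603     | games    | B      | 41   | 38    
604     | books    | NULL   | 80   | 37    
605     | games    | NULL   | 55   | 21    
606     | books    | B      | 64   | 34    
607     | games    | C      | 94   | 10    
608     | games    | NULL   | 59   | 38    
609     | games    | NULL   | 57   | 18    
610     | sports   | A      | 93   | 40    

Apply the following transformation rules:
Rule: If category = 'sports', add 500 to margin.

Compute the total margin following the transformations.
1293

Step 1: Count records where category = 'sports': 2
Step 2: Total bonus added: 2 × 500 = 1000
Step 3: Original sum of margin: 293
Step 4: Final sum = 293 + 1000 = 1293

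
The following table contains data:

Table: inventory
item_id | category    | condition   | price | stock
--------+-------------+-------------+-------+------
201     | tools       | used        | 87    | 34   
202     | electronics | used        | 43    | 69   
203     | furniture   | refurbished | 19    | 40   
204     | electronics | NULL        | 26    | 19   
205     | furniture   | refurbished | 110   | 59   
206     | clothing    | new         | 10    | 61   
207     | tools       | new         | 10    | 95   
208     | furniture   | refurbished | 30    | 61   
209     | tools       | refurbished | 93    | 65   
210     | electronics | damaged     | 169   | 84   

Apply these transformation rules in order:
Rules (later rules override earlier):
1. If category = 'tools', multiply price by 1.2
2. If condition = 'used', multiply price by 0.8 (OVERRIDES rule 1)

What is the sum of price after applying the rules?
591.6

Step 1: Rule 2 takes priority for records with condition = 'used'
  - 2 records: 130 × 0.8 = 104.0
Step 2: Rule 1 applies to remaining records with category = 'tools'
  - 2 records: 103 × 1.2 = 123.6
Step 3: Other records unchanged: 364
Step 4: Final sum = 104.0 + 123.6 + 364 = 591.6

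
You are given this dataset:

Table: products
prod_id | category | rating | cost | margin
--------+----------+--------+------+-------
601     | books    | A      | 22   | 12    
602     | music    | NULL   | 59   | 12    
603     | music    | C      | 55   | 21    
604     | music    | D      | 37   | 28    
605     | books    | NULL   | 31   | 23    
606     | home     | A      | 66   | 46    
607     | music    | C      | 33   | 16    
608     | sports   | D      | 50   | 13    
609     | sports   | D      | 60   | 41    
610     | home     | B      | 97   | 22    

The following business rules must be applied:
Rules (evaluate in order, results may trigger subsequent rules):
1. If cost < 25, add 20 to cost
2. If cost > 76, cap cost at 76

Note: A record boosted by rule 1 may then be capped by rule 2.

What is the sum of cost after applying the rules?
509

Step 1: Apply rule 1 to records with cost < 25
  - 1 records get bonus of 20
  - Of these, 0 records then exceed 76 and get capped
Step 2: Apply rule 2 to records with cost > 76
  - 1 records (original) are capped
Step 3: Calculate final sum = 509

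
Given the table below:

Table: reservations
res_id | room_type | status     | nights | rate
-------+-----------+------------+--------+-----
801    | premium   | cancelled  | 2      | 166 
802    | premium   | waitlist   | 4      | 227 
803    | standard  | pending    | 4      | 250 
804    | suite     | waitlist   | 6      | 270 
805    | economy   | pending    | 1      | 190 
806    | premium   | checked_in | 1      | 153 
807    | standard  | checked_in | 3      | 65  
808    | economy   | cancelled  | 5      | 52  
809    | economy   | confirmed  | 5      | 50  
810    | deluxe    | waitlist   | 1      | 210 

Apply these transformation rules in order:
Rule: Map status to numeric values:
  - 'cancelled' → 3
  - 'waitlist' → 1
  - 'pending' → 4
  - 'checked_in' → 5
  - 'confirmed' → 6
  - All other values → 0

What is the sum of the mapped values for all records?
33

Step 1: Apply mapping to each record
Step 2: Count by status:
  'cancelled': 2 records × 3 = 6
  'waitlist': 3 records × 1 = 3
  'pending': 2 records × 4 = 8
  'checked_in': 2 records × 5 = 10
  'confirmed': 1 records × 6 = 6
Step 3: Sum all mapped values = 33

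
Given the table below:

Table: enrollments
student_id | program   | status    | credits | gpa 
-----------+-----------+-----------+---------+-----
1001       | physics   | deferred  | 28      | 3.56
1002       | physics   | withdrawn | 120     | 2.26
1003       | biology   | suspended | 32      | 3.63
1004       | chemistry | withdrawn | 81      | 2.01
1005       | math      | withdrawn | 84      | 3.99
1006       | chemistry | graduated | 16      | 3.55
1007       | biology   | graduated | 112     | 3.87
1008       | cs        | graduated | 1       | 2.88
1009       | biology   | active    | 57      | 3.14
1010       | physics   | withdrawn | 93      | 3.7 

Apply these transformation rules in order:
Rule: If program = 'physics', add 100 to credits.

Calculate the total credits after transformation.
924

Step 1: Count records where program = 'physics': 3
Step 2: Total bonus added: 3 × 100 = 300
Step 3: Original sum of credits: 624
Step 4: Final sum = 624 + 300 = 924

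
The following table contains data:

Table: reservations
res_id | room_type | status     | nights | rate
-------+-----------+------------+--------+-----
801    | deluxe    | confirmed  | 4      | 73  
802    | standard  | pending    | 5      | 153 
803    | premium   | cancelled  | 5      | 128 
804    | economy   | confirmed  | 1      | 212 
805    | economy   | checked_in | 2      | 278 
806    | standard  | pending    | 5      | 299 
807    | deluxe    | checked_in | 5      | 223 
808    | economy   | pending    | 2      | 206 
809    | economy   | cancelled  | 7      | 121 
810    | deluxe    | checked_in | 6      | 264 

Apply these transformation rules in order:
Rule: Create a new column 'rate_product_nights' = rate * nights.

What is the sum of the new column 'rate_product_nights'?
7918

Step 1: For each record, compute rate * nights
Example calculations:
  73 * 4 = 292
  153 * 5 = 765
  128 * 5 = 640
  ...
Step 2: Sum all derived values
Step 3: Total = 7918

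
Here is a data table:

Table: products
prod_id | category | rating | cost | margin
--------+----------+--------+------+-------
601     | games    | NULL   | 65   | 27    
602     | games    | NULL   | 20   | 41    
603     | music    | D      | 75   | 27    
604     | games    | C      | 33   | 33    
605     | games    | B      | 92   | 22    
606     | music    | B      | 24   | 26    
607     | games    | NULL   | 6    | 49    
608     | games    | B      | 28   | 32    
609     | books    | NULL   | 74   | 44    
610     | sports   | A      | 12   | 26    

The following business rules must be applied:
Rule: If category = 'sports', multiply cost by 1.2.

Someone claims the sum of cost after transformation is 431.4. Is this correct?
Yes, the result is correct.

Step 1: Calculate the correct sum after transformation
Step 2: Apply multiplier 1.2 to records where category = 'sports'
Step 3: Correct result = 431.4
Step 4: Claimed result = 431.4
Step 5: 431.4 = 431.4 ✓
Conclusion: The claimed result is correct.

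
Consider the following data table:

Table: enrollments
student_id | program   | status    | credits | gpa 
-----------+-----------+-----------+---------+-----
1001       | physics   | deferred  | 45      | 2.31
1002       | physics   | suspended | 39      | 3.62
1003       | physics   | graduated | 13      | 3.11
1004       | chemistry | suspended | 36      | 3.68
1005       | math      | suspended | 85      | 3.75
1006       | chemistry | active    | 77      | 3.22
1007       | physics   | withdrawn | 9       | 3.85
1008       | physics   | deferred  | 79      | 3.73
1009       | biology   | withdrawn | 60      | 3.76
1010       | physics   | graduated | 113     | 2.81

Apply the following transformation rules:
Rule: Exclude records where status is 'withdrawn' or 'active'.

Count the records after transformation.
7

Step 1: Count records to exclude
  - 2 (withdrawn) + 1 (active) = 3 records
Step 2: Total records: 10
Step 3: Remaining = 10 - 3 = 7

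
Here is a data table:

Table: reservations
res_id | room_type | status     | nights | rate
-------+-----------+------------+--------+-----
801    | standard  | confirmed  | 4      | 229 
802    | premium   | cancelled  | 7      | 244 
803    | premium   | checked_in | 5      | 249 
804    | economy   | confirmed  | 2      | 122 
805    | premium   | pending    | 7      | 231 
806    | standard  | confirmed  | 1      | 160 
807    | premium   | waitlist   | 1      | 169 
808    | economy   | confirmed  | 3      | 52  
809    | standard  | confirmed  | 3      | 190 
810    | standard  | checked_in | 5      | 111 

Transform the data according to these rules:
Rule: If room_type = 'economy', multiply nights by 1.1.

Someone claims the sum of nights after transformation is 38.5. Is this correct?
Yes, the result is correct.

Step 1: Calculate the correct sum after transformation
Step 2: Apply multiplier 1.1 to records where room_type = 'economy'
Step 3: Correct result = 38.5
Step 4: Claimed result = 38.5
Step 5: 38.5 = 38.5 ✓
Conclusion: The claimed result is correct.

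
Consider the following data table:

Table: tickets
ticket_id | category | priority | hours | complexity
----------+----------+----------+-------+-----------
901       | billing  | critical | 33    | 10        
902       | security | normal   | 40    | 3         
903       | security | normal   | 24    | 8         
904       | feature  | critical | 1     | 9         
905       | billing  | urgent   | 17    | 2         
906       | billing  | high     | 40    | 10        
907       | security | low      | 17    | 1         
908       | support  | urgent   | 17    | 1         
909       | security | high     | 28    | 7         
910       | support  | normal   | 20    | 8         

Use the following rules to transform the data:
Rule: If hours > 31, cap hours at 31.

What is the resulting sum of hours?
217

Step 1: 3 records have hours > 31
Step 2: These records originally summed to 113
Step 3: After capping: 3 × 31 = 93
Step 4: Unaffected records sum: 124
Step 5: Final sum = 93 + 124 = 217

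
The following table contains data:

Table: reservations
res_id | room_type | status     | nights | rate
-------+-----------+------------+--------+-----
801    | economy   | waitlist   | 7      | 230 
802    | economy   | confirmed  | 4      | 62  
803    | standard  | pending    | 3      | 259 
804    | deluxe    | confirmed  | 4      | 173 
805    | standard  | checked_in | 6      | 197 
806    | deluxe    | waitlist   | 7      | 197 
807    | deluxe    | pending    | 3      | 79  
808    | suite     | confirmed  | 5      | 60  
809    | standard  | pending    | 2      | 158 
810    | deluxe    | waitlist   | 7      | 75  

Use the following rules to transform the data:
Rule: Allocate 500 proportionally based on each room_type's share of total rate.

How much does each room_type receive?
deluxe: 175.84, economy: 97.99, standard: 206.04, suite: 20.13

Step 1: Calculate total rate = 1490
Step 2: Calculate each room_type's proportion:
  deluxe: 524/1490 = 35.17% → 175.84
  economy: 292/1490 = 19.60% → 97.99
  standard: 614/1490 = 41.21% → 206.04
  suite: 60/1490 = 4.03% → 20.13
Step 3: Verify: sum of allocations ≈ 500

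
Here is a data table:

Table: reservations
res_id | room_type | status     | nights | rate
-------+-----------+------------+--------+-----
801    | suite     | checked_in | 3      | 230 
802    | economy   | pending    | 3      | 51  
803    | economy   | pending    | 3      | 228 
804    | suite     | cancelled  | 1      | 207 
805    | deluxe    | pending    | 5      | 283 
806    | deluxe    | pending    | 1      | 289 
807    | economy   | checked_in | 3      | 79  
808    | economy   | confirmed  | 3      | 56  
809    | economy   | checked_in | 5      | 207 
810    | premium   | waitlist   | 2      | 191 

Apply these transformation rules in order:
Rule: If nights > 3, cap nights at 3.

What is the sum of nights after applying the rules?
25

Step 1: 2 records have nights > 3
Step 2: These records originally summed to 10
Step 3: After capping: 2 × 3 = 6
Step 4: Unaffected records sum: 19
Step 5: Final sum = 6 + 19 = 25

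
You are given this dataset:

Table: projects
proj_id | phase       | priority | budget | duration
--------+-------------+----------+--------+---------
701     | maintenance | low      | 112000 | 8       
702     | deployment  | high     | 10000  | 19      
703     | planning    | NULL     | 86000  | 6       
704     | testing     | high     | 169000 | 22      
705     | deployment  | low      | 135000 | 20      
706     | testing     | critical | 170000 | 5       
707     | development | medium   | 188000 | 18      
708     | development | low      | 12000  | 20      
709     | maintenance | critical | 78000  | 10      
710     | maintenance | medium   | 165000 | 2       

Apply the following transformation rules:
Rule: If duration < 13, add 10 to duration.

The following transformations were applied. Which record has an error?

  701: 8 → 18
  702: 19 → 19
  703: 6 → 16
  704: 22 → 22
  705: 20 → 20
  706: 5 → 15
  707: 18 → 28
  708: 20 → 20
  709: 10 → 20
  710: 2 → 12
Record 707 has an error. The correct transformed value should be 18, not 28.

Step 1: Check each record against the rule
Step 2: Record 707 has duration = 18
Step 3: Since 18 >= 13, the bonus should not have been applied
Step 4: Correct value = 18, but claimed value = 28
Conclusion: Record 707 has the error.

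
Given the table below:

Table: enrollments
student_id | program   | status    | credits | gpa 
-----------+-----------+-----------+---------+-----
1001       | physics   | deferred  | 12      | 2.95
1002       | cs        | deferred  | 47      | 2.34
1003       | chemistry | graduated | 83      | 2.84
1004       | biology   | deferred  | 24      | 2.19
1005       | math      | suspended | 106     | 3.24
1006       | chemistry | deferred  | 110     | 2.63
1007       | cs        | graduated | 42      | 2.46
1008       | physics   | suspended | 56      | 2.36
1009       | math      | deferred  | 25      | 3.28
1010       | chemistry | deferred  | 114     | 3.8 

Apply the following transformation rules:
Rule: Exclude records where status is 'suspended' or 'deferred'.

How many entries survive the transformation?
2

Step 1: Count records to exclude
  - 2 (suspended) + 6 (deferred) = 8 records
Step 2: Total records: 10
Step 3: Remaining = 10 - 8 = 2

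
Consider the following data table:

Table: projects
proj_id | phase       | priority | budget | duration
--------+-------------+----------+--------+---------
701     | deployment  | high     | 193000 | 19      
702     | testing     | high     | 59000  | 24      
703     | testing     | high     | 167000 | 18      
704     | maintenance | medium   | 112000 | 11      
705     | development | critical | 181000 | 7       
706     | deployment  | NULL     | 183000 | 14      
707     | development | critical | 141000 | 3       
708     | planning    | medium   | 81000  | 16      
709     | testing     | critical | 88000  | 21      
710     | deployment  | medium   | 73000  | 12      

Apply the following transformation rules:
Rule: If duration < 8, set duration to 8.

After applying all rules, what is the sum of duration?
151

Step 1: 2 records have duration < 8
Step 2: These records originally summed to 10
Step 3: After setting to minimum: 2 × 8 = 16
Step 4: Unaffected records sum: 135
Step 5: Final sum = 16 + 135 = 151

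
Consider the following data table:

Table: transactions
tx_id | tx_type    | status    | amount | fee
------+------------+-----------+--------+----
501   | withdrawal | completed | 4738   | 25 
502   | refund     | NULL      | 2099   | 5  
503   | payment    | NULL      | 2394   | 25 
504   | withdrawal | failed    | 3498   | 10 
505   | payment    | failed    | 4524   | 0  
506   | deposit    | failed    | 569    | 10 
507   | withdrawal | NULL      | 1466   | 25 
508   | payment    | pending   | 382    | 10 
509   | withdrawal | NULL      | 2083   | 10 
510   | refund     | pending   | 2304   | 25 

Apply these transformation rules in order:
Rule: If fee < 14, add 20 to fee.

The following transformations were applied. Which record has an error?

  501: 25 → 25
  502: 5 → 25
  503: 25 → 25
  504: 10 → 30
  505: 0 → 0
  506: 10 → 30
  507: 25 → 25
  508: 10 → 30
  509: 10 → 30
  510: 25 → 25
Record 505 has an error. The correct transformed value should be 20, not 0.

Step 1: Check each record against the rule
Step 2: Record 505 has fee = 0
Step 3: Since 0 < 14, the bonus should have been applied
Step 4: Correct value = 20, but claimed value = 0
Conclusion: Record 505 has the error.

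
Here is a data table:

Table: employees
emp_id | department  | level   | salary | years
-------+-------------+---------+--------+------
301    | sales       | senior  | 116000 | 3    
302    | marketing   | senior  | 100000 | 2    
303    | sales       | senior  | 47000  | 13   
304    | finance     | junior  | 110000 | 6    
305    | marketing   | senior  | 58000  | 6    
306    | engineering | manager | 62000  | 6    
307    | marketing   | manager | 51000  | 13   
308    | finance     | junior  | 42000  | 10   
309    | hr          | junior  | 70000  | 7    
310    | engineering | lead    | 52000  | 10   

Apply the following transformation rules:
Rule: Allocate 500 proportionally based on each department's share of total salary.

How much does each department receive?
engineering: 80.51, finance: 107.34, hr: 49.44, marketing: 147.6, sales: 115.11

Step 1: Calculate total salary = 708000
Step 2: Calculate each department's proportion:
  engineering: 114000/708000 = 16.10% → 80.51
  finance: 152000/708000 = 21.47% → 107.34
  hr: 70000/708000 = 9.89% → 49.44
  marketing: 209000/708000 = 29.52% → 147.6
  sales: 163000/708000 = 23.02% → 115.11
Step 3: Verify: sum of allocations ≈ 500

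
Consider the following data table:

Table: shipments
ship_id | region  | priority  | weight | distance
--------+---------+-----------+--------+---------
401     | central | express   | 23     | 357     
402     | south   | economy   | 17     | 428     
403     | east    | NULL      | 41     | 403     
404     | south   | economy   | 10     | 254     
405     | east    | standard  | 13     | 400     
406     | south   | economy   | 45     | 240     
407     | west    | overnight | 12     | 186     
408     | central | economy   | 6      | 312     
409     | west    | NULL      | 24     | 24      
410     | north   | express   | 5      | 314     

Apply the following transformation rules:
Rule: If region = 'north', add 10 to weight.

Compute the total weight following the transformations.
206

Step 1: Count records where region = 'north': 1
Step 2: Total bonus added: 1 × 10 = 10
Step 3: Original sum of weight: 196
Step 4: Final sum = 196 + 10 = 206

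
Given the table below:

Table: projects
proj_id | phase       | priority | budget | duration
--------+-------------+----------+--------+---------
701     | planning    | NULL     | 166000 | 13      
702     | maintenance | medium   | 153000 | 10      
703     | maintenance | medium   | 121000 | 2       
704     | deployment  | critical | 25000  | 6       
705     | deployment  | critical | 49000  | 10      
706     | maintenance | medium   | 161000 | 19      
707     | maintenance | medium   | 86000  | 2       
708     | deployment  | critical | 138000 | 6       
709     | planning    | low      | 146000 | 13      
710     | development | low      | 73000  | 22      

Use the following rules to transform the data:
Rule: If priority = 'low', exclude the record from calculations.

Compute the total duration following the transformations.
68

Step 1: Identify records where priority = 'low'
Step 2: The excluded records sum to 35
Step 3: Original total duration = 103
Step 4: Remaining total = 103 - 35 = 68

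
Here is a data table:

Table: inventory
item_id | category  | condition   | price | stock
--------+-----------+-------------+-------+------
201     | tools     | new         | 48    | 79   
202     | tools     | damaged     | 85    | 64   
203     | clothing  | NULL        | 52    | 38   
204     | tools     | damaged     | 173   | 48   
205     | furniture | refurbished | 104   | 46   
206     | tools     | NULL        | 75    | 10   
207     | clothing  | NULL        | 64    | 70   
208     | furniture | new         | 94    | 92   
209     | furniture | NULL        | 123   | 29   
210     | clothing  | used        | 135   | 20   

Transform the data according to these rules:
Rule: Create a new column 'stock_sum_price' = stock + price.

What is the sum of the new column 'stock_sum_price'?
1449

Step 1: For each record, compute stock + price
Example calculations:
  79 + 48 = 127
  64 + 85 = 149
  38 + 52 = 90
  ...
Step 2: Sum all derived values
Step 3: Total = 1449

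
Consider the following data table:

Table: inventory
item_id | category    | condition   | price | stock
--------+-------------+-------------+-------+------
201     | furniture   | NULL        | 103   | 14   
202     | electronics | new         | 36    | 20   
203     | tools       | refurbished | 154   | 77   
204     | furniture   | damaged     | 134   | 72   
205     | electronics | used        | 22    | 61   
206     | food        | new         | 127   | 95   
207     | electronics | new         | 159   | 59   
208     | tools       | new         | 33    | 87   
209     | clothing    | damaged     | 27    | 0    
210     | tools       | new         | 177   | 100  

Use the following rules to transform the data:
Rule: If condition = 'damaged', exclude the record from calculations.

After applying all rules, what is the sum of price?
811

Step 1: Identify records where condition = 'damaged'
Step 2: The excluded records sum to 161
Step 3: Original total price = 972
Step 4: Remaining total = 972 - 161 = 811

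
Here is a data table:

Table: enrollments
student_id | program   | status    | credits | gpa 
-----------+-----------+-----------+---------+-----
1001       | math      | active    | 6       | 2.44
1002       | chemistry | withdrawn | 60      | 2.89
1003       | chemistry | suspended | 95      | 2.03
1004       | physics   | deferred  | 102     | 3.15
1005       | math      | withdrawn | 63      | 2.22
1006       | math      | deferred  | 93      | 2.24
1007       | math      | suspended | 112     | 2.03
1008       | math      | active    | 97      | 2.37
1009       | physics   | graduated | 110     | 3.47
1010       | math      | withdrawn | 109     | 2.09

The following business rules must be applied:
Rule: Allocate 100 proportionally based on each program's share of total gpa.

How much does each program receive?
chemistry: 19.74, math: 53.71, physics: 26.55

Step 1: Calculate total gpa = 24.93
Step 2: Calculate each program's proportion:
  chemistry: 4.92/24.93 = 19.74% → 19.74
  math: 13.39/24.93 = 53.71% → 53.71
  physics: 6.62/24.93 = 26.55% → 26.55
Step 3: Verify: sum of allocations ≈ 100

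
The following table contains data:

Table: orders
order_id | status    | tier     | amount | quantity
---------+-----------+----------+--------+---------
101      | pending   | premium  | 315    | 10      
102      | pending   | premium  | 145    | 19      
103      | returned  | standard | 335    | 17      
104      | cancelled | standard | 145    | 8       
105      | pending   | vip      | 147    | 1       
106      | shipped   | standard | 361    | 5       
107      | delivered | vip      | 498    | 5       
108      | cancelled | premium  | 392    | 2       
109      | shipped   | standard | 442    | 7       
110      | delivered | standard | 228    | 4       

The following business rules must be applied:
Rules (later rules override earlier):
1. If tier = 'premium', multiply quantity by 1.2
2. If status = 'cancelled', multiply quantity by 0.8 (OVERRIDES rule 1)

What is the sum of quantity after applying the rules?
81.8

Step 1: Rule 2 takes priority for records with status = 'cancelled'
  - 2 records: 10 × 0.8 = 8.0
Step 2: Rule 1 applies to remaining records with tier = 'premium'
  - 2 records: 29 × 1.2 = 34.8
Step 3: Other records unchanged: 39
Step 4: Final sum = 8.0 + 34.8 + 39 = 81.8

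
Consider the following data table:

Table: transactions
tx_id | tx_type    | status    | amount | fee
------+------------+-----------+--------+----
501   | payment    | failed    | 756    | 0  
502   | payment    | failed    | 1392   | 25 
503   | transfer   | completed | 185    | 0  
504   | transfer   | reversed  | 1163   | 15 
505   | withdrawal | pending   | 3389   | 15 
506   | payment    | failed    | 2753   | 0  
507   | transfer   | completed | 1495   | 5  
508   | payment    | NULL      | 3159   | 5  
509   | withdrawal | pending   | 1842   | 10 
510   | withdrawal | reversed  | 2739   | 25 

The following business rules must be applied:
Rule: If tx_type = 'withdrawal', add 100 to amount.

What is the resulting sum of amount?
19173

Step 1: Count records where tx_type = 'withdrawal': 3
Step 2: Total bonus added: 3 × 100 = 300
Step 3: Original sum of amount: 18873
Step 4: Final sum = 18873 + 300 = 19173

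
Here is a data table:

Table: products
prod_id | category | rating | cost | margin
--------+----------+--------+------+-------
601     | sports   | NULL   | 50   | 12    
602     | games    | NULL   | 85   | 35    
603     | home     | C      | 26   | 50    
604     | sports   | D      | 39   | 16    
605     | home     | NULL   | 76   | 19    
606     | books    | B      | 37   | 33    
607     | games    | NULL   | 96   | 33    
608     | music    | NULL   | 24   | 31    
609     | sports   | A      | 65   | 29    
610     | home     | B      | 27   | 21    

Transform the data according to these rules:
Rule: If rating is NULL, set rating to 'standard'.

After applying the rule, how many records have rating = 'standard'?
5

Step 1: Count records where rating IS NULL
Step 2: Found 5 records with NULL rating
Step 3: These records will have rating set to 'standard'
Step 4: Records already having rating = 'standard': 0
Step 5: Answer: 5 + 0 = 5 records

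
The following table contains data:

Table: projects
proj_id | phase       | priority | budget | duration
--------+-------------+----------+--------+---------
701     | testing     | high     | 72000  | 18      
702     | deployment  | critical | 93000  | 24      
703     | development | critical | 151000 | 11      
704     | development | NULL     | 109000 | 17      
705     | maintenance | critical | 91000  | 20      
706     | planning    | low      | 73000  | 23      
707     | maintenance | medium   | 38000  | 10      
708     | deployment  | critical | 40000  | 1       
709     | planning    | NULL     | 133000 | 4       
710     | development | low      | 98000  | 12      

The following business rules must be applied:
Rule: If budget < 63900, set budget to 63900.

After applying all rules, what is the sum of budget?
947800

Step 1: 2 records have budget < 63900
Step 2: These records originally summed to 78000
Step 3: After setting to minimum: 2 × 63900 = 127800
Step 4: Unaffected records sum: 820000
Step 5: Final sum = 127800 + 820000 = 947800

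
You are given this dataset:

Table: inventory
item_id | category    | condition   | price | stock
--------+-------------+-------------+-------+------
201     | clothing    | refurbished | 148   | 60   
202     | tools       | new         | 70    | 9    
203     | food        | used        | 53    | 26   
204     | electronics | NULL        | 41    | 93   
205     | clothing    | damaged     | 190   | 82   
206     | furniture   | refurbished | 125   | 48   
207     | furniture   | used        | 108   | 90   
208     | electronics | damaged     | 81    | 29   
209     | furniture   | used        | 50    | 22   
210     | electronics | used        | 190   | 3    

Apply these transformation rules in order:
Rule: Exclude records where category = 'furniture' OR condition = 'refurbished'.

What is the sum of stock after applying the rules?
242

Step 1: Find records where category = 'furniture' OR condition = 'refurbished'
Step 2: 4 records match, summing to 220
Step 3: Original sum: 462
Step 4: Remaining sum = 462 - 220 = 242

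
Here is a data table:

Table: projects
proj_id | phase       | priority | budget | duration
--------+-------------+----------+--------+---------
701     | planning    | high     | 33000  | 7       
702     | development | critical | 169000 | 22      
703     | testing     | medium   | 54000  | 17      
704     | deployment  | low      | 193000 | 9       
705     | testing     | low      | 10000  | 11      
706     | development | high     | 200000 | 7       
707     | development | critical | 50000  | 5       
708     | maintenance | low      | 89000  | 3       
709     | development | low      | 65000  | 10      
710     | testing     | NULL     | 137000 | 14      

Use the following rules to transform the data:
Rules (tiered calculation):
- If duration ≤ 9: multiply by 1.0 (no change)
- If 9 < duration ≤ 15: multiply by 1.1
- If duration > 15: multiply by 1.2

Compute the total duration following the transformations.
116.3

Step 1: Tier 1 (duration ≤ 9): 5 records, sum = 31 × 1.0 = 31.0
Step 2: Tier 2 (9 < duration ≤ 15): 3 records, sum = 35 × 1.1 = 38.5
Step 3: Tier 3 (duration > 15): 2 records, sum = 39 × 1.2 = 46.8
Step 4: Final sum = 31.0 + 38.5 + 46.8 = 116.3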